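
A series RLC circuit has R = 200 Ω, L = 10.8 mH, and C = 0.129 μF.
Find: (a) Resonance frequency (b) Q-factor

Step 1 — Resonance condition Im(Z)=0 gives ω₀ = 1/√(LC).
Step 2 — ω₀ = 1/√(0.0108·1.29e-07) = 2.679e+04 rad/s.
Step 3 — f₀ = ω₀/(2π) = 4264 Hz.
Step 4 — Series Q: Q = ω₀L/R = 2.679e+04·0.0108/200 = 1.447.

(a) f₀ = 4264 Hz  (b) Q = 1.447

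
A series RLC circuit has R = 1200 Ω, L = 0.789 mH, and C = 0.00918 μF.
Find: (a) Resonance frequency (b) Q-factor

Step 1 — Resonance condition Im(Z)=0 gives ω₀ = 1/√(LC).
Step 2 — ω₀ = 1/√(0.000789·9.18e-09) = 3.716e+05 rad/s.
Step 3 — f₀ = ω₀/(2π) = 5.914e+04 Hz.
Step 4 — Series Q: Q = ω₀L/R = 3.716e+05·0.000789/1200 = 0.2443.

(a) f₀ = 5.914e+04 Hz  (b) Q = 0.2443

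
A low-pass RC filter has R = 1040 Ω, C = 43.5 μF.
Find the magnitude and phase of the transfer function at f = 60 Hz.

Step 1 — Angular frequency: ω = 2π·60 = 377 rad/s.
Step 2 — Transfer function: H(jω) = 1/(1 + jωRC).
Step 3 — Denominator: 1 + jωRC = 1 + j·377·1040·4.35e-05 = 1 + j17.06.
Step 4 — H = 0.003426 - j0.05843.
Step 5 — Magnitude: |H| = 0.05853 (-24.7 dB); phase: φ = -86.6°.

|H| = 0.05853 (-24.7 dB), φ = -86.6°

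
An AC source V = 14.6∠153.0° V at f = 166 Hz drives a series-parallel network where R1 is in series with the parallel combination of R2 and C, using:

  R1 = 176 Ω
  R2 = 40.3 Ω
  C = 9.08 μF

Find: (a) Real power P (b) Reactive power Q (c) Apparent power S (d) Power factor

Step 1 — Angular frequency: ω = 2π·f = 2π·166 = 1043 rad/s.
Step 2 — Component impedances:
  R1: Z = R = 176 Ω
  R2: Z = R = 40.3 Ω
  C: Z = 1/(jωC) = -j/(ω·C) = 0 - j105.6 Ω
Step 3 — Parallel branch: R2 || C = 1/(1/R2 + 1/C) = 35.18 - j13.43 Ω.
Step 4 — Series with R1: Z_total = R1 + (R2 || C) = 211.2 - j13.43 Ω = 211.6∠-3.6° Ω.
Step 5 — Source phasor: V = 14.6∠153.0° V = -13.01 + j6.628 V.
Step 6 — Current: I = V / Z = -0.06334 + j0.02736 A = 0.069∠156.6° A.
Step 7 — Complex power: S = V·I* = 1.005 - j0.06391 VA.
Step 8 — Real power: P = Re(S) = 1.005 W.
Step 9 — Reactive power: Q = Im(S) = -0.06391 VAR.
Step 10 — Apparent power: |S| = 1.007 VA.
Step 11 — Power factor: PF = P/|S| = 0.998 (leading).

(a) P = 1.005 W  (b) Q = -0.06391 VAR  (c) S = 1.007 VA  (d) PF = 0.998 (leading)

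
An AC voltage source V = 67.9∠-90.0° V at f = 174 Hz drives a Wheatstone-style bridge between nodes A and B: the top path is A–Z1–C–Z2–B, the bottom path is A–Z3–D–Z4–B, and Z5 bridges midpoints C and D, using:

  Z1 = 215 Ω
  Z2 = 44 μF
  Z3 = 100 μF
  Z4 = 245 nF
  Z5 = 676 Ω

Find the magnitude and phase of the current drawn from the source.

Step 1 — Angular frequency: ω = 2π·f = 2π·174 = 1093 rad/s.
Step 2 — Component impedances:
  Z1: Z = R = 215 Ω
  Z2: Z = 1/(jωC) = -j/(ω·C) = 0 - j20.79 Ω
  Z3: Z = 1/(jωC) = -j/(ω·C) = 0 - j9.147 Ω
  Z4: Z = 1/(jωC) = -j/(ω·C) = 0 - j3733 Ω
  Z5: Z = R = 676 Ω
Step 3 — Bridge requires nodal analysis (the Z5 bridge couples midpoints C and D, so the two paths cannot be reduced to a simple series/parallel combination). Setting node B to ground and injecting 1 A at node A, the 3-node admittance system at A, C, D solves to V_A = Z_AB = 161.2 - j28.21 Ω = 163.6∠-9.9° Ω.
Step 4 — Source phasor: V = 67.9∠-90.0° V = 0 - j67.9 V.
Step 5 — Ohm's law: I = V / Z_total = (0 - j67.9) / (161.2 - j28.21) = 0.07156 - j0.4088 A.
Step 6 — Convert to polar: |I| = 0.415 A, ∠I = -80.1°.

I = 0.415∠-80.1° A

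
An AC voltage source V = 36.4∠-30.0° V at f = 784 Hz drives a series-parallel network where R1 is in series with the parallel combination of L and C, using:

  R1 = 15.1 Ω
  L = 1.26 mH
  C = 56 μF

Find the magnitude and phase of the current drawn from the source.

Step 1 — Angular frequency: ω = 2π·f = 2π·784 = 4926 rad/s.
Step 2 — Component impedances:
  R1: Z = R = 15.1 Ω
  L: Z = jωL = j·4926·0.00126 = 0 + j6.207 Ω
  C: Z = 1/(jωC) = -j/(ω·C) = 0 - j3.625 Ω
Step 3 — Parallel branch: L || C = 1/(1/L + 1/C) = 0 - j8.715 Ω.
Step 4 — Series with R1: Z_total = R1 + (L || C) = 15.1 - j8.715 Ω = 17.43∠-30.0° Ω.
Step 5 — Source phasor: V = 36.4∠-30.0° V = 31.52 - j18.2 V.
Step 6 — Ohm's law: I = V / Z_total = (31.52 - j18.2) / (15.1 - j8.715) = 2.088 - j0.0002957 A.
Step 7 — Convert to polar: |I| = 2.088 A, ∠I = -0.0°.

I = 2.088∠-0.0° A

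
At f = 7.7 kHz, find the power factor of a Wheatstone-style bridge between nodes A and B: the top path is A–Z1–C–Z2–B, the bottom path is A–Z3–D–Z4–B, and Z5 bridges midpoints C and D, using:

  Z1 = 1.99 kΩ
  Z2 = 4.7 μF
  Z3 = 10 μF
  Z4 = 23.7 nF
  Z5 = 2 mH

Step 1 — Angular frequency: ω = 2π·f = 2π·7700 = 4.838e+04 rad/s.
Step 2 — Component impedances:
  Z1: Z = R = 1990 Ω
  Z2: Z = 1/(jωC) = -j/(ω·C) = 0 - j4.398 Ω
  Z3: Z = 1/(jωC) = -j/(ω·C) = 0 - j2.067 Ω
  Z4: Z = 1/(jωC) = -j/(ω·C) = 0 - j872.1 Ω
  Z5: Z = jωL = j·4.838e+04·0.002 = 0 + j96.76 Ω
Step 3 — Bridge requires nodal analysis (the Z5 bridge couples midpoints C and D, so the two paths cannot be reduced to a simple series/parallel combination). Setting node B to ground and injecting 1 A at node A, the 3-node admittance system at A, C, D solves to V_A = Z_AB = 5.647 + j100.9 Ω = 101.1∠86.8° Ω.
Step 4 — Power factor: PF = cos(φ) = Re(Z)/|Z| = 5.647/101.1 = 0.05586.
Step 5 — Type: Im(Z) = 100.9 ⇒ lagging (phase φ = 86.8°).

PF = 0.05586 (lagging, φ = 86.8°)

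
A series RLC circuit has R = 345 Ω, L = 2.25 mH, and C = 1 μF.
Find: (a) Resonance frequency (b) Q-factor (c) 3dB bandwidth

Step 1 — Resonance condition Im(Z)=0 gives ω₀ = 1/√(LC).
Step 2 — ω₀ = 1/√(0.00225·1e-06) = 2.108e+04 rad/s.
Step 3 — f₀ = ω₀/(2π) = 3355 Hz.
Step 4 — Series Q: Q = ω₀L/R = 2.108e+04·0.00225/345 = 0.1375.
Step 5 — 3dB bandwidth: Δω = ω₀/Q = 1.533e+05 rad/s; BW = Δω/(2π) = 2.44e+04 Hz.

(a) f₀ = 3355 Hz  (b) Q = 0.1375  (c) BW = 2.44e+04 Hz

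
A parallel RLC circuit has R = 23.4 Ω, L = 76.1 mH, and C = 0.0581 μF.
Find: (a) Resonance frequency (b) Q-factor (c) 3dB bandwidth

Step 1 — Resonance: ω₀ = 1/√(LC) = 1/√(0.0761·5.81e-08) = 1.504e+04 rad/s.
Step 2 — f₀ = ω₀/(2π) = 2394 Hz.
Step 3 — Parallel Q: Q = R/(ω₀L) = 23.4/(1.504e+04·0.0761) = 0.02045.
Step 4 — Bandwidth: Δω = ω₀/Q = 7.355e+05 rad/s; BW = Δω/(2π) = 1.171e+05 Hz.

(a) f₀ = 2394 Hz  (b) Q = 0.02045  (c) BW = 1.171e+05 Hz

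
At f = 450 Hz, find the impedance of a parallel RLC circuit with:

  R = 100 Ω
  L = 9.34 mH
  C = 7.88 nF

Step 1 — Angular frequency: ω = 2π·f = 2π·450 = 2827 rad/s.
Step 2 — Component impedances:
  R: Z = R = 100 Ω
  L: Z = jωL = j·2827·0.00934 = 0 + j26.41 Ω
  C: Z = 1/(jωC) = -j/(ω·C) = 0 - j4.488e+04 Ω
Step 3 — Parallel combination: 1/Z_total = 1/R + 1/L + 1/C; Z_total = 6.526 + j24.7 Ω = 25.55∠75.2° Ω.

Z = 6.526 + j24.7 Ω = 25.55∠75.2° Ω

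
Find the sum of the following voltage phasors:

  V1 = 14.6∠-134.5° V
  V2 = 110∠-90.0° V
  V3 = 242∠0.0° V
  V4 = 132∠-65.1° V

Step 1 — Convert each phasor to rectangular form:
  V1 = 14.6·(cos(-134.5°) + j·sin(-134.5°)) = -10.23 - j10.41 V
  V2 = 110·(cos(-90.0°) + j·sin(-90.0°)) = 0 - j110 V
  V3 = 242·(cos(0.0°) + j·sin(0.0°)) = 242 V
  V4 = 132·(cos(-65.1°) + j·sin(-65.1°)) = 55.58 - j119.7 V
Step 2 — Sum components: V_total = 287.3 - j240.1 V.
Step 3 — Convert to polar: |V_total| = 374.5 V, ∠V_total = -39.9°.

V_total = 374.5∠-39.9° V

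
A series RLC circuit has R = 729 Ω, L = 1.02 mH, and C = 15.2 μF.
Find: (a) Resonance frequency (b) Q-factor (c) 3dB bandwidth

Step 1 — Resonance: ω₀ = 1/√(LC) = 1/√(0.00102·1.52e-05) = 8031 rad/s.
Step 2 — f₀ = ω₀/(2π) = 1278 Hz.
Step 3 — Series Q: Q = ω₀L/R = 8031·0.00102/729 = 0.01124.
Step 4 — Bandwidth: Δω = ω₀/Q = 7.147e+05 rad/s; BW = Δω/(2π) = 1.137e+05 Hz.

(a) f₀ = 1278 Hz  (b) Q = 0.01124  (c) BW = 1.137e+05 Hz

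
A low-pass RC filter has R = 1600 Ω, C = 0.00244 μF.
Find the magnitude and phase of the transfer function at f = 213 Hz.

Step 1 — Angular frequency: ω = 2π·213 = 1338 rad/s.
Step 2 — Transfer function: H(jω) = 1/(1 + jωRC).
Step 3 — Denominator: 1 + jωRC = 1 + j·1338·1600·2.44e-09 = 1 + j0.005225.
Step 4 — H = 1 - j0.005225.
Step 5 — Magnitude: |H| = 1 (-0.0 dB); phase: φ = -0.3°.

|H| = 1 (-0.0 dB), φ = -0.3°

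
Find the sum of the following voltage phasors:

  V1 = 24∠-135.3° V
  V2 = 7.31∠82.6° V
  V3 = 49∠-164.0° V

Step 1 — Convert each phasor to rectangular form:
  V1 = 24·(cos(-135.3°) + j·sin(-135.3°)) = -17.06 - j16.88 V
  V2 = 7.31·(cos(82.6°) + j·sin(82.6°)) = 0.9415 + j7.249 V
  V3 = 49·(cos(-164.0°) + j·sin(-164.0°)) = -47.1 - j13.51 V
Step 2 — Sum components: V_total = -63.22 - j23.14 V.
Step 3 — Convert to polar: |V_total| = 67.32 V, ∠V_total = -159.9°.

V_total = 67.32∠-159.9° V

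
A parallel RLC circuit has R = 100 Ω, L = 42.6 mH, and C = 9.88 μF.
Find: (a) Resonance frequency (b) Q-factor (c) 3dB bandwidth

Step 1 — Resonance: ω₀ = 1/√(LC) = 1/√(0.0426·9.88e-06) = 1541 rad/s.
Step 2 — f₀ = ω₀/(2π) = 245.3 Hz.
Step 3 — Parallel Q: Q = R/(ω₀L) = 100/(1541·0.0426) = 1.523.
Step 4 — Bandwidth: Δω = ω₀/Q = 1012 rad/s; BW = Δω/(2π) = 161.1 Hz.

(a) f₀ = 245.3 Hz  (b) Q = 1.523  (c) BW = 161.1 Hz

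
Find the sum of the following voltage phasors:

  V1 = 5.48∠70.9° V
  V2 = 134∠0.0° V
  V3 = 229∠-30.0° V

Step 1 — Convert each phasor to rectangular form:
  V1 = 5.48·(cos(70.9°) + j·sin(70.9°)) = 1.793 + j5.178 V
  V2 = 134·(cos(0.0°) + j·sin(0.0°)) = 134 V
  V3 = 229·(cos(-30.0°) + j·sin(-30.0°)) = 198.3 - j114.5 V
Step 2 — Sum components: V_total = 334.1 - j109.3 V.
Step 3 — Convert to polar: |V_total| = 351.5 V, ∠V_total = -18.1°.

V_total = 351.5∠-18.1° V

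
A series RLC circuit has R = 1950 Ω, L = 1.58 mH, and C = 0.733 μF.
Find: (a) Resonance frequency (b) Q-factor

Step 1 — Resonance condition Im(Z)=0 gives ω₀ = 1/√(LC).
Step 2 — ω₀ = 1/√(0.00158·7.33e-07) = 2.938e+04 rad/s.
Step 3 — f₀ = ω₀/(2π) = 4677 Hz.
Step 4 — Series Q: Q = ω₀L/R = 2.938e+04·0.00158/1950 = 0.02381.

(a) f₀ = 4677 Hz  (b) Q = 0.02381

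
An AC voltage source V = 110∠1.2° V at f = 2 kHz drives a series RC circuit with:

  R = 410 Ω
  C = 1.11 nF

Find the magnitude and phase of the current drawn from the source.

Step 1 — Angular frequency: ω = 2π·f = 2π·2000 = 1.257e+04 rad/s.
Step 2 — Component impedances:
  R: Z = R = 410 Ω
  C: Z = 1/(jωC) = -j/(ω·C) = 0 - j7.169e+04 Ω
Step 3 — Series combination: Z_total = R + C = 410 - j7.169e+04 Ω = 7.169e+04∠-89.7° Ω.
Step 4 — Source phasor: V = 110∠1.2° V = 110 + j2.304 V.
Step 5 — Ohm's law: I = V / Z_total = (110 + j2.304) / (410 - j7.169e+04) = -2.336e-05 + j0.001534 A.
Step 6 — Convert to polar: |I| = 0.001534 A, ∠I = 90.9°.

I = 0.001534∠90.9° A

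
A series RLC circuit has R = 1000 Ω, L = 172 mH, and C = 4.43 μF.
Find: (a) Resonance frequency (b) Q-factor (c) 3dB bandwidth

Step 1 — Resonance condition Im(Z)=0 gives ω₀ = 1/√(LC).
Step 2 — ω₀ = 1/√(0.172·4.43e-06) = 1146 rad/s.
Step 3 — f₀ = ω₀/(2π) = 182.3 Hz.
Step 4 — Series Q: Q = ω₀L/R = 1146·0.172/1000 = 0.197.
Step 5 — 3dB bandwidth: Δω = ω₀/Q = 5814 rad/s; BW = Δω/(2π) = 925.3 Hz.

(a) f₀ = 182.3 Hz  (b) Q = 0.197  (c) BW = 925.3 Hz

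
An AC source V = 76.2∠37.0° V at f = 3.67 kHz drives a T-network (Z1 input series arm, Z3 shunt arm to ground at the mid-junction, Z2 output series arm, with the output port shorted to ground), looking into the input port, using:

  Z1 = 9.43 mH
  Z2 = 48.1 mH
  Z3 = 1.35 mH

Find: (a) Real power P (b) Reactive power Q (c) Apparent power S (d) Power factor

Step 1 — Angular frequency: ω = 2π·f = 2π·3670 = 2.306e+04 rad/s.
Step 2 — Component impedances:
  Z1: Z = jωL = j·2.306e+04·0.00943 = 0 + j217.4 Ω
  Z2: Z = jωL = j·2.306e+04·0.0481 = 0 + j1109 Ω
  Z3: Z = jωL = j·2.306e+04·0.00135 = 0 + j31.13 Ω
Step 3 — With the output port shorted to ground, the output series arm Z2 runs from the junction to ground; the shunt arm Z3 also runs from the junction to ground. They appear in parallel: Z3 || Z2 = 0 + j30.28 Ω.
Step 4 — Series with input arm Z1: Z_in = Z1 + (Z3 || Z2) = 0 + j247.7 Ω = 247.7∠90.0° Ω.
Step 5 — Source phasor: V = 76.2∠37.0° V = 60.86 + j45.86 V.
Step 6 — Current: I = V / Z = 0.1851 - j0.2457 A = 0.3076∠-53.0° A.
Step 7 — Complex power: S = V·I* = 0 + j23.44 VA.
Step 8 — Real power: P = Re(S) = 0 W.
Step 9 — Reactive power: Q = Im(S) = 23.44 VAR.
Step 10 — Apparent power: |S| = 23.44 VA.
Step 11 — Power factor: PF = P/|S| = 0 (lagging).

(a) P = 0 W  (b) Q = 23.44 VAR  (c) S = 23.44 VA  (d) PF = 0 (lagging)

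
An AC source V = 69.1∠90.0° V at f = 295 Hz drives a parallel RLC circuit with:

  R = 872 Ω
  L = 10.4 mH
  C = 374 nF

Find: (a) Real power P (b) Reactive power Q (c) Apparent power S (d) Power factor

Step 1 — Angular frequency: ω = 2π·f = 2π·295 = 1854 rad/s.
Step 2 — Component impedances:
  R: Z = R = 872 Ω
  L: Z = jωL = j·1854·0.0104 = 0 + j19.28 Ω
  C: Z = 1/(jωC) = -j/(ω·C) = 0 - j1443 Ω
Step 3 — Parallel combination: 1/Z_total = 1/R + 1/L + 1/C; Z_total = 0.4375 + j19.53 Ω = 19.53∠88.7° Ω.
Step 4 — Source phasor: V = 69.1∠90.0° V = 0 + j69.1 V.
Step 5 — Current: I = V / Z = 3.537 + j0.07924 A = 3.538∠1.3° A.
Step 6 — Complex power: S = V·I* = 5.476 + j244.4 VA.
Step 7 — Real power: P = Re(S) = 5.476 W.
Step 8 — Reactive power: Q = Im(S) = 244.4 VAR.
Step 9 — Apparent power: |S| = 244.4 VA.
Step 10 — Power factor: PF = P/|S| = 0.0224 (lagging).

(a) P = 5.476 W  (b) Q = 244.4 VAR  (c) S = 244.4 VA  (d) PF = 0.0224 (lagging)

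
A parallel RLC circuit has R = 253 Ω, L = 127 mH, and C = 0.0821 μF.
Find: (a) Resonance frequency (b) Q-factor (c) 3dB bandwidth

Step 1 — Resonance: ω₀ = 1/√(LC) = 1/√(0.127·8.21e-08) = 9793 rad/s.
Step 2 — f₀ = ω₀/(2π) = 1559 Hz.
Step 3 — Parallel Q: Q = R/(ω₀L) = 253/(9793·0.127) = 0.2034.
Step 4 — Bandwidth: Δω = ω₀/Q = 4.814e+04 rad/s; BW = Δω/(2π) = 7662 Hz.

(a) f₀ = 1559 Hz  (b) Q = 0.2034  (c) BW = 7662 Hz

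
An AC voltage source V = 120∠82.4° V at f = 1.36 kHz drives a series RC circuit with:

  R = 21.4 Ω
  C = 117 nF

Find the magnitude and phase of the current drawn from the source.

Step 1 — Angular frequency: ω = 2π·f = 2π·1360 = 8545 rad/s.
Step 2 — Component impedances:
  R: Z = R = 21.4 Ω
  C: Z = 1/(jωC) = -j/(ω·C) = 0 - j1000 Ω
Step 3 — Series combination: Z_total = R + C = 21.4 - j1000 Ω = 1000∠-88.8° Ω.
Step 4 — Source phasor: V = 120∠82.4° V = 15.87 + j118.9 V.
Step 5 — Ohm's law: I = V / Z_total = (15.87 + j118.9) / (21.4 - j1000) = -0.1185 + j0.0184 A.
Step 6 — Convert to polar: |I| = 0.1199 A, ∠I = 171.2°.

I = 0.1199∠171.2° A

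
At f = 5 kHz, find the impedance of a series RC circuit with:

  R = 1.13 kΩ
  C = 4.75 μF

Step 1 — Angular frequency: ω = 2π·f = 2π·5000 = 3.142e+04 rad/s.
Step 2 — Component impedances:
  R: Z = R = 1130 Ω
  C: Z = 1/(jωC) = -j/(ω·C) = 0 - j6.701 Ω
Step 3 — Series combination: Z_total = R + C = 1130 - j6.701 Ω = 1130∠-0.3° Ω.

Z = 1130 - j6.701 Ω = 1130∠-0.3° Ω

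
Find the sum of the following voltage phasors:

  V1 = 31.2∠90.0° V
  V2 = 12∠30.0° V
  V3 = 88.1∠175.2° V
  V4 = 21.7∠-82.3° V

Step 1 — Convert each phasor to rectangular form:
  V1 = 31.2·(cos(90.0°) + j·sin(90.0°)) = 0 + j31.2 V
  V2 = 12·(cos(30.0°) + j·sin(30.0°)) = 10.39 + j6 V
  V3 = 88.1·(cos(175.2°) + j·sin(175.2°)) = -87.79 + j7.372 V
  V4 = 21.7·(cos(-82.3°) + j·sin(-82.3°)) = 2.908 - j21.5 V
Step 2 — Sum components: V_total = -74.49 + j23.07 V.
Step 3 — Convert to polar: |V_total| = 77.98 V, ∠V_total = 162.8°.

V_total = 77.98∠162.8° V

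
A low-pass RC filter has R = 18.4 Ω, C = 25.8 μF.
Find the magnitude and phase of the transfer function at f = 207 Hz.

Step 1 — Angular frequency: ω = 2π·207 = 1301 rad/s.
Step 2 — Transfer function: H(jω) = 1/(1 + jωRC).
Step 3 — Denominator: 1 + jωRC = 1 + j·1301·18.4·2.58e-05 = 1 + j0.6174.
Step 4 — H = 0.724 - j0.447.
Step 5 — Magnitude: |H| = 0.8509 (-1.4 dB); phase: φ = -31.7°.

|H| = 0.8509 (-1.4 dB), φ = -31.7°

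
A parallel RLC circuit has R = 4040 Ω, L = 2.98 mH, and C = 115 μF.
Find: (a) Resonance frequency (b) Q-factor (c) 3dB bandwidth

Step 1 — Resonance: ω₀ = 1/√(LC) = 1/√(0.00298·0.000115) = 1708 rad/s.
Step 2 — f₀ = ω₀/(2π) = 271.9 Hz.
Step 3 — Parallel Q: Q = R/(ω₀L) = 4040/(1708·0.00298) = 793.6.
Step 4 — Bandwidth: Δω = ω₀/Q = 2.152 rad/s; BW = Δω/(2π) = 0.3426 Hz.

(a) f₀ = 271.9 Hz  (b) Q = 793.6  (c) BW = 0.3426 Hz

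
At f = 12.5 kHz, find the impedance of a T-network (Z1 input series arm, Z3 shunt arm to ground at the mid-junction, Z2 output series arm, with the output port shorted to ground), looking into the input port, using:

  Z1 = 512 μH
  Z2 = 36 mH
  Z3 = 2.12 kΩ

Step 1 — Angular frequency: ω = 2π·f = 2π·1.25e+04 = 7.854e+04 rad/s.
Step 2 — Component impedances:
  Z1: Z = jωL = j·7.854e+04·0.000512 = 0 + j40.21 Ω
  Z2: Z = jωL = j·7.854e+04·0.036 = 0 + j2827 Ω
  Z3: Z = R = 2120 Ω
Step 3 — With the output port shorted to ground, the output series arm Z2 runs from the junction to ground; the shunt arm Z3 also runs from the junction to ground. They appear in parallel: Z3 || Z2 = 1357 + j1018 Ω.
Step 4 — Series with input arm Z1: Z_in = Z1 + (Z3 || Z2) = 1357 + j1058 Ω = 1721∠37.9° Ω.

Z = 1357 + j1058 Ω = 1721∠37.9° Ω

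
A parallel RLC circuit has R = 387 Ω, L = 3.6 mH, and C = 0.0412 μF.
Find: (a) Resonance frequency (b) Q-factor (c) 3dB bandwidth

Step 1 — Resonance: ω₀ = 1/√(LC) = 1/√(0.0036·4.12e-08) = 8.211e+04 rad/s.
Step 2 — f₀ = ω₀/(2π) = 1.307e+04 Hz.
Step 3 — Parallel Q: Q = R/(ω₀L) = 387/(8.211e+04·0.0036) = 1.309.
Step 4 — Bandwidth: Δω = ω₀/Q = 6.272e+04 rad/s; BW = Δω/(2π) = 9982 Hz.

(a) f₀ = 1.307e+04 Hz  (b) Q = 1.309  (c) BW = 9982 Hz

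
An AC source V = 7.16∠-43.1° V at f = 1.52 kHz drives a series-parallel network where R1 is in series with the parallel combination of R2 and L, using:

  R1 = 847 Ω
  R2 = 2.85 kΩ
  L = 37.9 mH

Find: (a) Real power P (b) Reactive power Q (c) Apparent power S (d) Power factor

Step 1 — Angular frequency: ω = 2π·f = 2π·1520 = 9550 rad/s.
Step 2 — Component impedances:
  R1: Z = R = 847 Ω
  R2: Z = R = 2850 Ω
  L: Z = jωL = j·9550·0.0379 = 0 + j362 Ω
Step 3 — Parallel branch: R2 || L = 1/(1/R2 + 1/L) = 45.24 + j356.2 Ω.
Step 4 — Series with R1: Z_total = R1 + (R2 || L) = 892.2 + j356.2 Ω = 960.7∠21.8° Ω.
Step 5 — Source phasor: V = 7.16∠-43.1° V = 5.228 - j4.892 V.
Step 6 — Current: I = V / Z = 0.003166 - j0.006747 A = 0.007453∠-64.9° A.
Step 7 — Complex power: S = V·I* = 0.04956 + j0.01979 VA.
Step 8 — Real power: P = Re(S) = 0.04956 W.
Step 9 — Reactive power: Q = Im(S) = 0.01979 VAR.
Step 10 — Apparent power: |S| = 0.05336 VA.
Step 11 — Power factor: PF = P/|S| = 0.9287 (lagging).

(a) P = 0.04956 W  (b) Q = 0.01979 VAR  (c) S = 0.05336 VA  (d) PF = 0.9287 (lagging)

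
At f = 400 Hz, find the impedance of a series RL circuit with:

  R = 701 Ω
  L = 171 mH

Step 1 — Angular frequency: ω = 2π·f = 2π·400 = 2513 rad/s.
Step 2 — Component impedances:
  R: Z = R = 701 Ω
  L: Z = jωL = j·2513·0.171 = 0 + j429.8 Ω
Step 3 — Series combination: Z_total = R + L = 701 + j429.8 Ω = 822.3∠31.5° Ω.

Z = 701 + j429.8 Ω = 822.3∠31.5° Ω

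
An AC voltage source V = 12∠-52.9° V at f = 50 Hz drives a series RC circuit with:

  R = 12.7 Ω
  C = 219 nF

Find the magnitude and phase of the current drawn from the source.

Step 1 — Angular frequency: ω = 2π·f = 2π·50 = 314.2 rad/s.
Step 2 — Component impedances:
  R: Z = R = 12.7 Ω
  C: Z = 1/(jωC) = -j/(ω·C) = 0 - j1.453e+04 Ω
Step 3 — Series combination: Z_total = R + C = 12.7 - j1.453e+04 Ω = 1.453e+04∠-89.9° Ω.
Step 4 — Source phasor: V = 12∠-52.9° V = 7.238 - j9.571 V.
Step 5 — Ohm's law: I = V / Z_total = (7.238 - j9.571) / (12.7 - j1.453e+04) = 0.0006589 + j0.0004974 A.
Step 6 — Convert to polar: |I| = 0.0008256 A, ∠I = 37.0°.

I = 0.0008256∠37.0° A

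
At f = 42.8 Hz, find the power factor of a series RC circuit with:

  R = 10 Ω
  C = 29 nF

Step 1 — Angular frequency: ω = 2π·f = 2π·42.8 = 268.9 rad/s.
Step 2 — Component impedances:
  R: Z = R = 10 Ω
  C: Z = 1/(jωC) = -j/(ω·C) = 0 - j1.282e+05 Ω
Step 3 — Series combination: Z_total = R + C = 10 - j1.282e+05 Ω = 1.282e+05∠-90.0° Ω.
Step 4 — Power factor: PF = cos(φ) = Re(Z)/|Z| = 10/128227 = 7.799e-05.
Step 5 — Type: Im(Z) = -1.282e+05 ⇒ leading (phase φ = -90.0°).

PF = 7.799e-05 (leading, φ = -90.0°)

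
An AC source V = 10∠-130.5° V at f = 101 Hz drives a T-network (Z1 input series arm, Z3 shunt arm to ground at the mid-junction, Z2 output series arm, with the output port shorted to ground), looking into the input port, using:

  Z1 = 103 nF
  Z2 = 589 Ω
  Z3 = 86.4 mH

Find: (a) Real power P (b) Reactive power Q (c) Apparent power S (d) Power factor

Step 1 — Angular frequency: ω = 2π·f = 2π·101 = 634.6 rad/s.
Step 2 — Component impedances:
  Z1: Z = 1/(jωC) = -j/(ω·C) = 0 - j1.53e+04 Ω
  Z2: Z = R = 589 Ω
  Z3: Z = jωL = j·634.6·0.0864 = 0 + j54.83 Ω
Step 3 — With the output port shorted to ground, the output series arm Z2 runs from the junction to ground; the shunt arm Z3 also runs from the junction to ground. They appear in parallel: Z3 || Z2 = 5.06 + j54.36 Ω.
Step 4 — Series with input arm Z1: Z_in = Z1 + (Z3 || Z2) = 5.06 - j1.524e+04 Ω = 1.524e+04∠-90.0° Ω.
Step 5 — Source phasor: V = 10∠-130.5° V = -6.494 - j7.604 V.
Step 6 — Current: I = V / Z = 0.0004987 - j0.0004262 A = 0.000656∠-40.5° A.
Step 7 — Complex power: S = V·I* = 2.177e-06 - j0.00656 VA.
Step 8 — Real power: P = Re(S) = 2.177e-06 W.
Step 9 — Reactive power: Q = Im(S) = -0.00656 VAR.
Step 10 — Apparent power: |S| = 0.00656 VA.
Step 11 — Power factor: PF = P/|S| = 0.0003319 (leading).

(a) P = 2.177e-06 W  (b) Q = -0.00656 VAR  (c) S = 0.00656 VA  (d) PF = 0.0003319 (leading)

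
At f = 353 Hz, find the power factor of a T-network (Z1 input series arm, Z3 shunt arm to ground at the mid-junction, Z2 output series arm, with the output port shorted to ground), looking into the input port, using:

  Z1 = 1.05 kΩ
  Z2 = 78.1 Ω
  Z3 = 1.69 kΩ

Step 1 — Angular frequency: ω = 2π·f = 2π·353 = 2218 rad/s.
Step 2 — Component impedances:
  Z1: Z = R = 1050 Ω
  Z2: Z = R = 78.1 Ω
  Z3: Z = R = 1690 Ω
Step 3 — With the output port shorted to ground, the output series arm Z2 runs from the junction to ground; the shunt arm Z3 also runs from the junction to ground. They appear in parallel: Z3 || Z2 = 74.65 Ω.
Step 4 — Series with input arm Z1: Z_in = Z1 + (Z3 || Z2) = 1125 Ω = 1125∠0.0° Ω.
Step 5 — Power factor: PF = cos(φ) = Re(Z)/|Z| = 1125/1125 = 1.
Step 6 — Type: Im(Z) = 0 ⇒ unity (phase φ = 0.0°).

PF = 1 (unity, φ = 0.0°)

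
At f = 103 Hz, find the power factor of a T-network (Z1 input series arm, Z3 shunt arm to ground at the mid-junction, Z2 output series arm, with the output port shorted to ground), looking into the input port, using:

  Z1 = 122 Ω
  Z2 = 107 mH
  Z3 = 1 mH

Step 1 — Angular frequency: ω = 2π·f = 2π·103 = 647.2 rad/s.
Step 2 — Component impedances:
  Z1: Z = R = 122 Ω
  Z2: Z = jωL = j·647.2·0.107 = 0 + j69.25 Ω
  Z3: Z = jωL = j·647.2·0.001 = 0 + j0.6472 Ω
Step 3 — With the output port shorted to ground, the output series arm Z2 runs from the junction to ground; the shunt arm Z3 also runs from the junction to ground. They appear in parallel: Z3 || Z2 = 0 + j0.6412 Ω.
Step 4 — Series with input arm Z1: Z_in = Z1 + (Z3 || Z2) = 122 + j0.6412 Ω = 122∠0.3° Ω.
Step 5 — Power factor: PF = cos(φ) = Re(Z)/|Z| = 122/122 = 1.
Step 6 — Type: Im(Z) = 0.6412 ⇒ lagging (phase φ = 0.3°).

PF = 1 (lagging, φ = 0.3°)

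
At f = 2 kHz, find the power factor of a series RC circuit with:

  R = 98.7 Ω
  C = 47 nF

Step 1 — Angular frequency: ω = 2π·f = 2π·2000 = 1.257e+04 rad/s.
Step 2 — Component impedances:
  R: Z = R = 98.7 Ω
  C: Z = 1/(jωC) = -j/(ω·C) = 0 - j1693 Ω
Step 3 — Series combination: Z_total = R + C = 98.7 - j1693 Ω = 1696∠-86.7° Ω.
Step 4 — Power factor: PF = cos(φ) = Re(Z)/|Z| = 98.7/1696 = 0.0582.
Step 5 — Type: Im(Z) = -1693 ⇒ leading (phase φ = -86.7°).

PF = 0.0582 (leading, φ = -86.7°)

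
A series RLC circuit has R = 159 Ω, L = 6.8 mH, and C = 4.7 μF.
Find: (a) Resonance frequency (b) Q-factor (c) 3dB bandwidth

Step 1 — Resonance: ω₀ = 1/√(LC) = 1/√(0.0068·4.7e-06) = 5594 rad/s.
Step 2 — f₀ = ω₀/(2π) = 890.3 Hz.
Step 3 — Series Q: Q = ω₀L/R = 5594·0.0068/159 = 0.2392.
Step 4 — Bandwidth: Δω = ω₀/Q = 2.338e+04 rad/s; BW = Δω/(2π) = 3721 Hz.

(a) f₀ = 890.3 Hz  (b) Q = 0.2392  (c) BW = 3721 Hz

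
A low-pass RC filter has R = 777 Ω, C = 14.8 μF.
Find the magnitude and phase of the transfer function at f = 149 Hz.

Step 1 — Angular frequency: ω = 2π·149 = 936.2 rad/s.
Step 2 — Transfer function: H(jω) = 1/(1 + jωRC).
Step 3 — Denominator: 1 + jωRC = 1 + j·936.2·777·1.48e-05 = 1 + j10.77.
Step 4 — H = 0.008554 - j0.09209.
Step 5 — Magnitude: |H| = 0.09249 (-20.7 dB); phase: φ = -84.7°.

|H| = 0.09249 (-20.7 dB), φ = -84.7°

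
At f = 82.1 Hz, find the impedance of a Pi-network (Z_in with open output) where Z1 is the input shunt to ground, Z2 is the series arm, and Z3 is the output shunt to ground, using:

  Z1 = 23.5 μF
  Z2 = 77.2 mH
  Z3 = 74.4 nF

Step 1 — Angular frequency: ω = 2π·f = 2π·82.1 = 515.8 rad/s.
Step 2 — Component impedances:
  Z1: Z = 1/(jωC) = -j/(ω·C) = 0 - j82.49 Ω
  Z2: Z = jωL = j·515.8·0.0772 = 0 + j39.82 Ω
  Z3: Z = 1/(jωC) = -j/(ω·C) = 0 - j2.606e+04 Ω
Step 3 — With open output, the series arm Z2 and the output shunt Z3 appear in series to ground: Z2 + Z3 = 0 - j2.602e+04 Ω.
Step 4 — Parallel with input shunt Z1: Z_in = Z1 || (Z2 + Z3) = 0 - j82.23 Ω = 82.23∠-90.0° Ω.

Z = 0 - j82.23 Ω = 82.23∠-90.0° Ω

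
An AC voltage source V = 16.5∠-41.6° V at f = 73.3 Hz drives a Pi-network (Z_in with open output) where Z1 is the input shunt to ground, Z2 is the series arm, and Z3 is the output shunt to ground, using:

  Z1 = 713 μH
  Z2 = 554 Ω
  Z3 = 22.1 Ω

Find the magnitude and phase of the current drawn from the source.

Step 1 — Angular frequency: ω = 2π·f = 2π·73.3 = 460.6 rad/s.
Step 2 — Component impedances:
  Z1: Z = jωL = j·460.6·0.000713 = 0 + j0.3284 Ω
  Z2: Z = R = 554 Ω
  Z3: Z = R = 22.1 Ω
Step 3 — With open output, the series arm Z2 and the output shunt Z3 appear in series to ground: Z2 + Z3 = 576.1 Ω.
Step 4 — Parallel with input shunt Z1: Z_in = Z1 || (Z2 + Z3) = 0.0001872 + j0.3284 Ω = 0.3284∠90.0° Ω.
Step 5 — Source phasor: V = 16.5∠-41.6° V = 12.34 - j10.95 V.
Step 6 — Ohm's law: I = V / Z_total = (12.34 - j10.95) / (0.0001872 + j0.3284) = -33.34 - j37.59 A.
Step 7 — Convert to polar: |I| = 50.25 A, ∠I = -131.6°.

I = 50.25∠-131.6° A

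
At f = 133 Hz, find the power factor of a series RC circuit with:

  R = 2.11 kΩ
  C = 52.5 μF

Step 1 — Angular frequency: ω = 2π·f = 2π·133 = 835.7 rad/s.
Step 2 — Component impedances:
  R: Z = R = 2110 Ω
  C: Z = 1/(jωC) = -j/(ω·C) = 0 - j22.79 Ω
Step 3 — Series combination: Z_total = R + C = 2110 - j22.79 Ω = 2110∠-0.6° Ω.
Step 4 — Power factor: PF = cos(φ) = Re(Z)/|Z| = 2110/2110.12 = 0.9999.
Step 5 — Type: Im(Z) = -22.79 ⇒ leading (phase φ = -0.6°).

PF = 0.9999 (leading, φ = -0.6°)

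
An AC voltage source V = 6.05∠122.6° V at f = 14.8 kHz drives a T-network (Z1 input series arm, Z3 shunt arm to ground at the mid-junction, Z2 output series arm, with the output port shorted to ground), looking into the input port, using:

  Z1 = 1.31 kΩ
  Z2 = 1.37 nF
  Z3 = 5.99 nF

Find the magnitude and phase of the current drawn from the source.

Step 1 — Angular frequency: ω = 2π·f = 2π·1.48e+04 = 9.299e+04 rad/s.
Step 2 — Component impedances:
  Z1: Z = R = 1310 Ω
  Z2: Z = 1/(jωC) = -j/(ω·C) = 0 - j7849 Ω
  Z3: Z = 1/(jωC) = -j/(ω·C) = 0 - j1795 Ω
Step 3 — With the output port shorted to ground, the output series arm Z2 runs from the junction to ground; the shunt arm Z3 also runs from the junction to ground. They appear in parallel: Z3 || Z2 = 0 - j1461 Ω.
Step 4 — Series with input arm Z1: Z_in = Z1 + (Z3 || Z2) = 1310 - j1461 Ω = 1962∠-48.1° Ω.
Step 5 — Source phasor: V = 6.05∠122.6° V = -3.26 + j5.097 V.
Step 6 — Ohm's law: I = V / Z_total = (-3.26 + j5.097) / (1310 - j1461) = -0.003043 + j0.0004971 A.
Step 7 — Convert to polar: |I| = 0.003083 A, ∠I = 170.7°.

I = 0.003083∠170.7° A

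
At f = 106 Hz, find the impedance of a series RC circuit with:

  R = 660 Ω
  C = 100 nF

Step 1 — Angular frequency: ω = 2π·f = 2π·106 = 666 rad/s.
Step 2 — Component impedances:
  R: Z = R = 660 Ω
  C: Z = 1/(jωC) = -j/(ω·C) = 0 - j1.501e+04 Ω
Step 3 — Series combination: Z_total = R + C = 660 - j1.501e+04 Ω = 1.503e+04∠-87.5° Ω.

Z = 660 - j1.501e+04 Ω = 1.503e+04∠-87.5° Ω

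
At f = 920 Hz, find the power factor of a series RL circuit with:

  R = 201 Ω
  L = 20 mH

Step 1 — Angular frequency: ω = 2π·f = 2π·920 = 5781 rad/s.
Step 2 — Component impedances:
  R: Z = R = 201 Ω
  L: Z = jωL = j·5781·0.02 = 0 + j115.6 Ω
Step 3 — Series combination: Z_total = R + L = 201 + j115.6 Ω = 231.9∠29.9° Ω.
Step 4 — Power factor: PF = cos(φ) = Re(Z)/|Z| = 201/231.9 = 0.8668.
Step 5 — Type: Im(Z) = 115.6 ⇒ lagging (phase φ = 29.9°).

PF = 0.8668 (lagging, φ = 29.9°)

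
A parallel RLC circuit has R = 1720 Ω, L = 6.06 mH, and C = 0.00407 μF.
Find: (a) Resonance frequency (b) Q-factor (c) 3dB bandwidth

Step 1 — Resonance: ω₀ = 1/√(LC) = 1/√(0.00606·4.07e-09) = 2.014e+05 rad/s.
Step 2 — f₀ = ω₀/(2π) = 3.205e+04 Hz.
Step 3 — Parallel Q: Q = R/(ω₀L) = 1720/(2.014e+05·0.00606) = 1.41.
Step 4 — Bandwidth: Δω = ω₀/Q = 1.428e+05 rad/s; BW = Δω/(2π) = 2.274e+04 Hz.

(a) f₀ = 3.205e+04 Hz  (b) Q = 1.41  (c) BW = 2.274e+04 Hz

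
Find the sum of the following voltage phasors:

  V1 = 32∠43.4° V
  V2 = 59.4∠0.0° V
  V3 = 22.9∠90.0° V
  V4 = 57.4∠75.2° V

Step 1 — Convert each phasor to rectangular form:
  V1 = 32·(cos(43.4°) + j·sin(43.4°)) = 23.25 + j21.99 V
  V2 = 59.4·(cos(0.0°) + j·sin(0.0°)) = 59.4 V
  V3 = 22.9·(cos(90.0°) + j·sin(90.0°)) = 0 + j22.9 V
  V4 = 57.4·(cos(75.2°) + j·sin(75.2°)) = 14.66 + j55.5 V
Step 2 — Sum components: V_total = 97.31 + j100.4 V.
Step 3 — Convert to polar: |V_total| = 139.8 V, ∠V_total = 45.9°.

V_total = 139.8∠45.9° V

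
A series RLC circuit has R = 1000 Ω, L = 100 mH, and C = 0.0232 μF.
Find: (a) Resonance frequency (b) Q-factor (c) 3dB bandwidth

Step 1 — Resonance: ω₀ = 1/√(LC) = 1/√(0.1·2.32e-08) = 2.076e+04 rad/s.
Step 2 — f₀ = ω₀/(2π) = 3304 Hz.
Step 3 — Series Q: Q = ω₀L/R = 2.076e+04·0.1/1000 = 2.076.
Step 4 — Bandwidth: Δω = ω₀/Q = 1e+04 rad/s; BW = Δω/(2π) = 1592 Hz.

(a) f₀ = 3304 Hz  (b) Q = 2.076  (c) BW = 1592 Hz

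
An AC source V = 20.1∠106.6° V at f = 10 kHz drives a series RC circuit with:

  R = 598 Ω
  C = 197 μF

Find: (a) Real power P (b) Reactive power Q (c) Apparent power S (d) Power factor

Step 1 — Angular frequency: ω = 2π·f = 2π·1e+04 = 6.283e+04 rad/s.
Step 2 — Component impedances:
  R: Z = R = 598 Ω
  C: Z = 1/(jωC) = -j/(ω·C) = 0 - j0.08079 Ω
Step 3 — Series combination: Z_total = R + C = 598 - j0.08079 Ω = 598∠-0.0° Ω.
Step 4 — Source phasor: V = 20.1∠106.6° V = -5.742 + j19.26 V.
Step 5 — Current: I = V / Z = -0.009607 + j0.03221 A = 0.03361∠106.6° A.
Step 6 — Complex power: S = V·I* = 0.6756 - j9.127e-05 VA.
Step 7 — Real power: P = Re(S) = 0.6756 W.
Step 8 — Reactive power: Q = Im(S) = -9.127e-05 VAR.
Step 9 — Apparent power: |S| = 0.6756 VA.
Step 10 — Power factor: PF = P/|S| = 1 (leading).

(a) P = 0.6756 W  (b) Q = -9.127e-05 VAR  (c) S = 0.6756 VA  (d) PF = 1 (leading)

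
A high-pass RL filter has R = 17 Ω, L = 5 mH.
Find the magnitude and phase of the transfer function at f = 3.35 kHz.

Step 1 — Angular frequency: ω = 2π·3350 = 2.105e+04 rad/s.
Step 2 — Transfer function: H(jω) = jωL/(R + jωL).
Step 3 — Numerator jωL = j·105.2; denominator R + jωL = 17 + j105.2.
Step 4 — H = 0.9746 + j0.1574.
Step 5 — Magnitude: |H| = 0.9872 (-0.1 dB); phase: φ = 9.2°.

|H| = 0.9872 (-0.1 dB), φ = 9.2°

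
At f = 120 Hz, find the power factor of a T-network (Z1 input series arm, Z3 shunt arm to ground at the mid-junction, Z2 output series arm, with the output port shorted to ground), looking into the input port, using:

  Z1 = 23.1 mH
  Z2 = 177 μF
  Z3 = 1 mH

Step 1 — Angular frequency: ω = 2π·f = 2π·120 = 754 rad/s.
Step 2 — Component impedances:
  Z1: Z = jωL = j·754·0.0231 = 0 + j17.42 Ω
  Z2: Z = 1/(jωC) = -j/(ω·C) = 0 - j7.493 Ω
  Z3: Z = jωL = j·754·0.001 = 0 + j0.754 Ω
Step 3 — With the output port shorted to ground, the output series arm Z2 runs from the junction to ground; the shunt arm Z3 also runs from the junction to ground. They appear in parallel: Z3 || Z2 = 0 + j0.8383 Ω.
Step 4 — Series with input arm Z1: Z_in = Z1 + (Z3 || Z2) = 0 + j18.26 Ω = 18.26∠90.0° Ω.
Step 5 — Power factor: PF = cos(φ) = Re(Z)/|Z| = 0/18.26 = 0.
Step 6 — Type: Im(Z) = 18.26 ⇒ lagging (phase φ = 90.0°).

PF = 0 (lagging, φ = 90.0°)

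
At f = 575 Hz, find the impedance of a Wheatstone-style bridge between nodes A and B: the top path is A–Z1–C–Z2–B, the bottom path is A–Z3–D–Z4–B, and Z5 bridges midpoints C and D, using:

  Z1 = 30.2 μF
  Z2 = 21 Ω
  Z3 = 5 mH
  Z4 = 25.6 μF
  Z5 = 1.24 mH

Step 1 — Angular frequency: ω = 2π·f = 2π·575 = 3613 rad/s.
Step 2 — Component impedances:
  Z1: Z = 1/(jωC) = -j/(ω·C) = 0 - j9.165 Ω
  Z2: Z = R = 21 Ω
  Z3: Z = jωL = j·3613·0.005 = 0 + j18.06 Ω
  Z4: Z = 1/(jωC) = -j/(ω·C) = 0 - j10.81 Ω
  Z5: Z = jωL = j·3613·0.00124 = 0 + j4.48 Ω
Step 3 — Bridge requires nodal analysis (the Z5 bridge couples midpoints C and D, so the two paths cannot be reduced to a simple series/parallel combination). Setting node B to ground and injecting 1 A at node A, the 3-node admittance system at A, C, D solves to V_A = Z_AB = 0.9485 - j16.78 Ω = 16.81∠-86.8° Ω.

Z = 0.9485 - j16.78 Ω = 16.81∠-86.8° Ω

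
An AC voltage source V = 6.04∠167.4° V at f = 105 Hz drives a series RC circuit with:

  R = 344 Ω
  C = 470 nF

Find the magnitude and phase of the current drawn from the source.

Step 1 — Angular frequency: ω = 2π·f = 2π·105 = 659.7 rad/s.
Step 2 — Component impedances:
  R: Z = R = 344 Ω
  C: Z = 1/(jωC) = -j/(ω·C) = 0 - j3225 Ω
Step 3 — Series combination: Z_total = R + C = 344 - j3225 Ω = 3243∠-83.9° Ω.
Step 4 — Source phasor: V = 6.04∠167.4° V = -5.895 + j1.318 V.
Step 5 — Ohm's law: I = V / Z_total = (-5.895 + j1.318) / (344 - j3225) = -0.0005967 - j0.001764 A.
Step 6 — Convert to polar: |I| = 0.001862 A, ∠I = -108.7°.

I = 0.001862∠-108.7° A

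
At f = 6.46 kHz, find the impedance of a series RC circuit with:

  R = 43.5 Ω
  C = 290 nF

Step 1 — Angular frequency: ω = 2π·f = 2π·6460 = 4.059e+04 rad/s.
Step 2 — Component impedances:
  R: Z = R = 43.5 Ω
  C: Z = 1/(jωC) = -j/(ω·C) = 0 - j84.96 Ω
Step 3 — Series combination: Z_total = R + C = 43.5 - j84.96 Ω = 95.44∠-62.9° Ω.

Z = 43.5 - j84.96 Ω = 95.44∠-62.9° Ω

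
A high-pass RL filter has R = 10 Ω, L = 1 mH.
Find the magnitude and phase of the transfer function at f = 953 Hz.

Step 1 — Angular frequency: ω = 2π·953 = 5988 rad/s.
Step 2 — Transfer function: H(jω) = jωL/(R + jωL).
Step 3 — Numerator jωL = j·5.988; denominator R + jωL = 10 + j5.988.
Step 4 — H = 0.2639 + j0.4408.
Step 5 — Magnitude: |H| = 0.5137 (-5.8 dB); phase: φ = 59.1°.

|H| = 0.5137 (-5.8 dB), φ = 59.1°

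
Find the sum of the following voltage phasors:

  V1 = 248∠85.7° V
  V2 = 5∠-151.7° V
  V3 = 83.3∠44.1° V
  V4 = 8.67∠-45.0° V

Step 1 — Convert each phasor to rectangular form:
  V1 = 248·(cos(85.7°) + j·sin(85.7°)) = 18.59 + j247.3 V
  V2 = 5·(cos(-151.7°) + j·sin(-151.7°)) = -4.402 - j2.37 V
  V3 = 83.3·(cos(44.1°) + j·sin(44.1°)) = 59.82 + j57.97 V
  V4 = 8.67·(cos(-45.0°) + j·sin(-45.0°)) = 6.131 - j6.131 V
Step 2 — Sum components: V_total = 80.14 + j296.8 V.
Step 3 — Convert to polar: |V_total| = 307.4 V, ∠V_total = 74.9°.

V_total = 307.4∠74.9° V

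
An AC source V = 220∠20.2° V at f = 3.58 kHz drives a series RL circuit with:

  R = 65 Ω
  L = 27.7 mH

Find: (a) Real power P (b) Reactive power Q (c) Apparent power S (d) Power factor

Step 1 — Angular frequency: ω = 2π·f = 2π·3580 = 2.249e+04 rad/s.
Step 2 — Component impedances:
  R: Z = R = 65 Ω
  L: Z = jωL = j·2.249e+04·0.0277 = 0 + j623.1 Ω
Step 3 — Series combination: Z_total = R + L = 65 + j623.1 Ω = 626.5∠84.0° Ω.
Step 4 — Source phasor: V = 220∠20.2° V = 206.5 + j75.97 V.
Step 5 — Current: I = V / Z = 0.1548 - j0.3152 A = 0.3512∠-63.8° A.
Step 6 — Complex power: S = V·I* = 8.016 + j76.84 VA.
Step 7 — Real power: P = Re(S) = 8.016 W.
Step 8 — Reactive power: Q = Im(S) = 76.84 VAR.
Step 9 — Apparent power: |S| = 77.26 VA.
Step 10 — Power factor: PF = P/|S| = 0.1038 (lagging).

(a) P = 8.016 W  (b) Q = 76.84 VAR  (c) S = 77.26 VA  (d) PF = 0.1038 (lagging)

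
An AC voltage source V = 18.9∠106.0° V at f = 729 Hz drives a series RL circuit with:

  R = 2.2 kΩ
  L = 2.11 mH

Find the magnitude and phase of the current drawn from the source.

Step 1 — Angular frequency: ω = 2π·f = 2π·729 = 4580 rad/s.
Step 2 — Component impedances:
  R: Z = R = 2200 Ω
  L: Z = jωL = j·4580·0.00211 = 0 + j9.665 Ω
Step 3 — Series combination: Z_total = R + L = 2200 + j9.665 Ω = 2200∠0.3° Ω.
Step 4 — Source phasor: V = 18.9∠106.0° V = -5.21 + j18.17 V.
Step 5 — Ohm's law: I = V / Z_total = (-5.21 + j18.17) / (2200 + j9.665) = -0.002332 + j0.008268 A.
Step 6 — Convert to polar: |I| = 0.008591 A, ∠I = 105.7°.

I = 0.008591∠105.7° A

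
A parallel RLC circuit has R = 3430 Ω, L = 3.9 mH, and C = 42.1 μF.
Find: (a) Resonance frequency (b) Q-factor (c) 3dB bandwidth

Step 1 — Resonance: ω₀ = 1/√(LC) = 1/√(0.0039·4.21e-05) = 2468 rad/s.
Step 2 — f₀ = ω₀/(2π) = 392.8 Hz.
Step 3 — Parallel Q: Q = R/(ω₀L) = 3430/(2468·0.0039) = 356.4.
Step 4 — Bandwidth: Δω = ω₀/Q = 6.925 rad/s; BW = Δω/(2π) = 1.102 Hz.

(a) f₀ = 392.8 Hz  (b) Q = 356.4  (c) BW = 1.102 Hz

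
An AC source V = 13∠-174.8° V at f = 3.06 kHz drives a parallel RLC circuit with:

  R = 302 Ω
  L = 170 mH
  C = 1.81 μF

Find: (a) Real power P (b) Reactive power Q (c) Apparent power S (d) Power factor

Step 1 — Angular frequency: ω = 2π·f = 2π·3060 = 1.923e+04 rad/s.
Step 2 — Component impedances:
  R: Z = R = 302 Ω
  L: Z = jωL = j·1.923e+04·0.17 = 0 + j3269 Ω
  C: Z = 1/(jωC) = -j/(ω·C) = 0 - j28.74 Ω
Step 3 — Parallel combination: 1/Z_total = 1/R + 1/L + 1/C; Z_total = 2.758 - j28.73 Ω = 28.86∠-84.5° Ω.
Step 4 — Source phasor: V = 13∠-174.8° V = -12.95 - j1.178 V.
Step 5 — Current: I = V / Z = -0.002227 - j0.4505 A = 0.4505∠-90.3° A.
Step 6 — Complex power: S = V·I* = 0.5596 - j5.83 VA.
Step 7 — Real power: P = Re(S) = 0.5596 W.
Step 8 — Reactive power: Q = Im(S) = -5.83 VAR.
Step 9 — Apparent power: |S| = 5.856 VA.
Step 10 — Power factor: PF = P/|S| = 0.09556 (leading).

(a) P = 0.5596 W  (b) Q = -5.83 VAR  (c) S = 5.856 VA  (d) PF = 0.09556 (leading)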